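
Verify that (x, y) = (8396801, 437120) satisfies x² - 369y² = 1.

Compute x² = 8396801² = 70506267033601
Compute 369y² = 369·437120² = 369·191073894400 = 70506267033600
x² - 369y² = 70506267033601 - 70506267033600 = 1
Since this equals 1, (8396801, 437120) is a solution.

Yes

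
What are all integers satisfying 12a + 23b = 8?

Step 1: Compute gcd(12, 23) = 1.
Since 1 divides 8, solutions exist.

Step 2: Find a particular solution using extended Euclidean algorithm.
We get a₀ = 16, b₀ = -8.
Check: 12*16 + 23*-8 = 8 = 8 ✓

Step 3: Write the general solution.
a = 16 + (23/1)t = 16 + 23t
b = -8 - (12/1)t = -8 - 12t
for any integer t.

a = 16 + 23t, b = -8 - 12t for integer t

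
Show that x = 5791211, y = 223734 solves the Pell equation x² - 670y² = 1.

Compute x² = 5791211² = 33538124846521
Compute 670y² = 670·223734² = 670·50056902756 = 33538124846520
x² - 670y² = 33538124846521 - 33538124846520 = 1
Since this equals 1, (5791211, 223734) is a solution.

Yes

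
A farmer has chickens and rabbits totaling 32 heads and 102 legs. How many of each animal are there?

Let c = chickens, r = rabbits.
Heads: c + r = 32
Legs: 2c + 4r = 102
From the first equation, c = 32 - r. Substitute:
2(32 - r) + 4r = 102
64 + 2r = 102
r = (102 - 64)/2 = 19
c = 32 - 19 = 13

Chickens: 13, Rabbits: 19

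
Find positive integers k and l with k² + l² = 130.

We need to find integers k, l > 0 such that k² + l² = 130.
Trying k = 3: l² = 130 - 3² = 130 - 9 = 121
l = 11
Check: 3² + 11² = 9 + 121 = 130 ✓

130 = 3² + 11²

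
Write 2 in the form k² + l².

We need to find integers k, l > 0 such that k² + l² = 2.
Trying k = 1: l² = 2 - 1² = 2 - 1 = 1
l = 1
Check: 1² + 1² = 1 + 1 = 2 ✓

2 = 1² + 1²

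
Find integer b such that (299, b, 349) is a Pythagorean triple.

b² = c² - a² = 349² - 299² = 121801 - 89401 = 32400
b = sqrt(32400) = 180

180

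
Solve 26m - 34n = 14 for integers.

Step 1: Check solvability.
gcd(26, 34) = 2
Since 2 divides 14, solutions exist.

Step 2: Apply extended Euclidean algorithm to find gcd.
We find integers such that 26*x0 + 34*y0 = 2

Step 3: Scale the particular solution.
Multiply by 14/2 = 7:
m = 28, n = 21

Step 4: Verify.
26*(28) - 34*(21) = 14 = 14 ✓

m = 28, n = 21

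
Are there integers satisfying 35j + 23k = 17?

Step 1: Compute gcd(35, 23).
gcd(35, 23) = 1

Step 2: Check divisibility.
Does 1 divide 17? 17 = 1 x 17, so yes.

By the theorem on linear Diophantine equations, 35j + 23k = 17 has integer solutions if and only if gcd(35, 23) divides 17. Since 1 | 17, solutions exist.

Yes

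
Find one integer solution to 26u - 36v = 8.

Step 1: Check solvability.
gcd(26, 36) = 2
Since 2 divides 8, solutions exist.

Step 2: Apply extended Euclidean algorithm to find gcd.
We find integers such that 26*x0 + 36*y0 = 2

Step 3: Scale the particular solution.
Multiply by 8/2 = 4:
u = 28, v = 20

Step 4: Verify.
26*(28) - 36*(20) = 8 = 8 ✓

u = 28, v = 20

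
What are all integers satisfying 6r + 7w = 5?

Step 1: Compute gcd(6, 7) = 1.
Since 1 divides 5, solutions exist.

Step 2: Find a particular solution using extended Euclidean algorithm.
We get r₀ = -5, w₀ = 5.
Check: 6*-5 + 7*5 = 5 = 5 ✓

Step 3: Write the general solution.
r = -5 + (7/1)t = -5 + 7t
w = 5 - (6/1)t = 5 - 6t
for any integer t.

r = -5 + 7t, w = 5 - 6t for integer t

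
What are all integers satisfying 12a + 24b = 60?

Step 1: Compute gcd(12, 24) = 12.
Since 12 divides 60, solutions exist.

Step 2: Find a particular solution using extended Euclidean algorithm.
We get a₀ = 5, b₀ = 0.
Check: 12*5 + 24*0 = 60 = 60 ✓

Step 3: Write the general solution.
a = 5 + (24/12)t = 5 + 2t
b = 0 - (12/12)t = 0 - 1t
for any integer t.

a = 5 + 2t, b = 0 - 1t for integer t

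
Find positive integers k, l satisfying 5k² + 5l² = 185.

Try small values of k and check whether (185 - 5k²)/5 is a perfect square.
k = 6: 5·6² = 180, so 5l² = 185 - 180 = 5, giving l² = 1, l = 1.
Check: 5·6² + 5·1² = 180 + 5 = 185 ✓

k = 6, l = 1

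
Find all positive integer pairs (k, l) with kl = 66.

The positive divisors of 66 are: 1, 2, 3, 6, 11, 22, 33, 66.
Each divisor d gives the pair (d, 66/d):
(1, 66), (2, 33), (3, 22), (6, 11), (11, 6), (22, 3), (33, 2), (66, 1)

(1, 66), (2, 33), (3, 22), (6, 11), (11, 6), (22, 3), (33, 2), (66, 1)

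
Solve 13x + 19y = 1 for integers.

Step 1: Check solvability.
gcd(13, 19) = 1
Since 1 divides 1, solutions exist.

Step 2: Apply extended Euclidean algorithm to find gcd.
We find integers such that 13*x0 + 19*y0 = 1

Step 3: Scale the particular solution.
Multiply by 1/1 = 1:
x = 3, y = -2

Step 4: Verify.
13*(3) + 19*(-2) = 1 = 1 ✓

x = 3, y = -2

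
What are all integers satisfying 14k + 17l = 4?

Step 1: Compute gcd(14, 17) = 1.
Since 1 divides 4, solutions exist.

Step 2: Find a particular solution using extended Euclidean algorithm.
We get k₀ = -24, l₀ = 20.
Check: 14*-24 + 17*20 = 4 = 4 ✓

Step 3: Write the general solution.
k = -24 + (17/1)t = -24 + 17t
l = 20 - (14/1)t = 20 - 14t
for any integer t.

k = -24 + 17t, l = 20 - 14t for integer t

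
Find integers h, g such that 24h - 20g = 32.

Step 1: Check solvability.
gcd(24, 20) = 4
Since 4 divides 32, solutions exist.

Step 2: Apply extended Euclidean algorithm to find gcd.
We find integers such that 24*x0 + 20*y0 = 4

Step 3: Scale the particular solution.
Multiply by 32/4 = 8:
h = 8, g = 8

Step 4: Verify.
24*(8) - 20*(8) = 32 = 32 ✓

h = 8, g = 8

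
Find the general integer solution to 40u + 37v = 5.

Step 1: Compute gcd(40, 37) = 1.
Since 1 divides 5, solutions exist.

Step 2: Find a particular solution using extended Euclidean algorithm.
We get u₀ = -60, v₀ = 65.
Check: 40*-60 + 37*65 = 5 = 5 ✓

Step 3: Write the general solution.
u = -60 + (37/1)t = -60 + 37t
v = 65 - (40/1)t = 65 - 40t
for any integer t.

u = -60 + 37t, v = 65 - 40t for integer t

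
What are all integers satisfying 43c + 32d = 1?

Step 1: Compute gcd(43, 32) = 1.
Since 1 divides 1, solutions exist.

Step 2: Find a particular solution using extended Euclidean algorithm.
We get c₀ = 3, d₀ = -4.
Check: 43*3 + 32*-4 = 1 = 1 ✓

Step 3: Write the general solution.
c = 3 + (32/1)t = 3 + 32t
d = -4 - (43/1)t = -4 - 43t
for any integer t.

c = 3 + 32t, d = -4 - 43t for integer t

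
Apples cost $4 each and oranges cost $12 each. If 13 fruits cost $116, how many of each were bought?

Let a = apples, o = oranges.
a + o = 13
4a + 12o = 116
Substitute o = 13 - a:
4a + 12(13 - a) = 116
(4 - 12)a = 116 - 156
-8a = -40
a = 5, o = 13 - 5 = 8

Apples: 5, Oranges: 8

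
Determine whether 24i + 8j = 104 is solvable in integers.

Step 1: Compute gcd(24, 8).
gcd(24, 8) = 8

Step 2: Check divisibility.
Does 8 divide 104? 104 = 8 x 13, so yes.

By the theorem on linear Diophantine equations, 24i + 8j = 104 has integer solutions if and only if gcd(24, 8) divides 104. Since 8 | 104, solutions exist.

Yes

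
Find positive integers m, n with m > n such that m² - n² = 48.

Factor: m² - n² = (m+n)(m-n) = 48.
We need two factors of 48 with the same parity.
Use m+n = 24 and m-n = 2 (product 24·2 = 48).
Adding: 2m = 26, so m = 13.
Subtracting: 2n = 22, so n = 11.
Check: 13² - 11² = 169 - 121 = 48 ✓

m = 13, n = 11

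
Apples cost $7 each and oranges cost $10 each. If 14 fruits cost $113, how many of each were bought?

Let a = apples, o = oranges.
a + o = 14
7a + 10o = 113
Substitute o = 14 - a:
7a + 10(14 - a) = 113
(7 - 10)a = 113 - 140
-3a = -27
a = 9, o = 14 - 9 = 5

Apples: 9, Oranges: 5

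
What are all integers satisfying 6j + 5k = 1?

Step 1: Compute gcd(6, 5) = 1.
Since 1 divides 1, solutions exist.

Step 2: Find a particular solution using extended Euclidean algorithm.
We get j₀ = 1, k₀ = -1.
Check: 6*1 + 5*-1 = 1 = 1 ✓

Step 3: Write the general solution.
j = 1 + (5/1)t = 1 + 5t
k = -1 - (6/1)t = -1 - 6t
for any integer t.

j = 1 + 5t, k = -1 - 6t for integer t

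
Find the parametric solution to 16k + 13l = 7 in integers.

Step 1: Compute gcd(16, 13) = 1.
Since 1 divides 7, solutions exist.

Step 2: Find a particular solution using extended Euclidean algorithm.
We get k₀ = -28, l₀ = 35.
Check: 16*-28 + 13*35 = 7 = 7 ✓

Step 3: Write the general solution.
k = -28 + (13/1)t = -28 + 13t
l = 35 - (16/1)t = 35 - 16t
for any integer t.

k = -28 + 13t, l = 35 - 16t for integer t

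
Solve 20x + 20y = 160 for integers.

Step 1: Check solvability.
gcd(20, 20) = 20
Since 20 divides 160, solutions exist.

Step 2: Apply extended Euclidean algorithm to find gcd.
We find integers such that 20*x0 + 20*y0 = 20

Step 3: Scale the particular solution.
Multiply by 160/20 = 8:
x = 0, y = 8

Step 4: Verify.
20*(0) + 20*(8) = 160 = 160 ✓

x = 0, y = 8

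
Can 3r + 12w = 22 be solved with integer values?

Step 1: Compute gcd(3, 12).
gcd(3, 12) = 3

Step 2: Check divisibility.
Does 3 divide 22? 22 = 3 x 7 + 1, so no.

By the theorem on linear Diophantine equations, 3r + 12w = 22 has integer solutions if and only if gcd(3, 12) divides 22. Since 3 does not divide 22, no solutions exist.

No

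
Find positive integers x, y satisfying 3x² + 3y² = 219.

Try small values of x and check whether (219 - 3x²)/3 is a perfect square.
x = 8: 3·8² = 192, so 3y² = 219 - 192 = 27, giving y² = 9, y = 3.
Check: 3·8² + 3·3² = 192 + 27 = 219 ✓

x = 8, y = 3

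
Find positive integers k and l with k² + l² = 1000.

We need to find integers k, l > 0 such that k² + l² = 1000.
Trying k = 10: l² = 1000 - 10² = 1000 - 100 = 900
l = 30
Check: 10² + 30² = 100 + 900 = 1000 ✓

1000 = 10² + 30²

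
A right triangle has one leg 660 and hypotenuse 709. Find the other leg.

a² = c² - b² = 502681 - 435600 = 67081
a = 259

259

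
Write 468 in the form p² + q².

We need to find integers p, q > 0 such that p² + q² = 468.
Trying p = 12: q² = 468 - 12² = 468 - 144 = 324
q = 18
Check: 12² + 18² = 144 + 324 = 468 ✓

468 = 12² + 18²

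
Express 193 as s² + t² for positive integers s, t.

We need to find integers s, t > 0 such that s² + t² = 193.
Trying s = 7: t² = 193 - 7² = 193 - 49 = 144
t = 12
Check: 7² + 12² = 49 + 144 = 193 ✓

193 = 7² + 12²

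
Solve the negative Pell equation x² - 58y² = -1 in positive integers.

We need x² = 58y² - 1. Try successive y:
y = 1: x² = 58·1² - 1 = 57, not a perfect square
y = 2: x² = 58·2² - 1 = 231, not a perfect square
y = 3: x² = 58·3² - 1 = 521, not a perfect square
...
y = 13: x² = 58·13² - 1 = 9801 = 99² ✓
Check: 99² - 58·13² = 9801 - 9802 = -1 ✓

x = 99, y = 13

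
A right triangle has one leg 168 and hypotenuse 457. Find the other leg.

a² = c² - b² = 208849 - 28224 = 180625
a = 425

425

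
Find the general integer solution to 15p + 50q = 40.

Step 1: Compute gcd(15, 50) = 5.
Since 5 divides 40, solutions exist.

Step 2: Find a particular solution using extended Euclidean algorithm.
We get p₀ = -24, q₀ = 8.
Check: 15*-24 + 50*8 = 40 = 40 ✓

Step 3: Write the general solution.
p = -24 + (50/5)t = -24 + 10t
q = 8 - (15/5)t = 8 - 3t
for any integer t.

p = -24 + 10t, q = 8 - 3t for integer t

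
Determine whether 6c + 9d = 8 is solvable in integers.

Step 1: Compute gcd(6, 9).
gcd(6, 9) = 3

Step 2: Check divisibility.
Does 3 divide 8? 8 = 3 x 2 + 2, so no.

By the theorem on linear Diophantine equations, 6c + 9d = 8 has integer solutions if and only if gcd(6, 9) divides 8. Since 3 does not divide 8, no solutions exist.

No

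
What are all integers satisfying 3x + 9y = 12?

Step 1: Compute gcd(3, 9) = 3.
Since 3 divides 12, solutions exist.

Step 2: Find a particular solution using extended Euclidean algorithm.
We get x₀ = 4, y₀ = 0.
Check: 3*4 + 9*0 = 12 = 12 ✓

Step 3: Write the general solution.
x = 4 + (9/3)t = 4 + 3t
y = 0 - (3/3)t = 0 - 1t
for any integer t.

x = 4 + 3t, y = 0 - 1t for integer t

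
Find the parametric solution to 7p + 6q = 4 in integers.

Step 1: Compute gcd(7, 6) = 1.
Since 1 divides 4, solutions exist.

Step 2: Find a particular solution using extended Euclidean algorithm.
We get p₀ = 4, q₀ = -4.
Check: 7*4 + 6*-4 = 4 = 4 ✓

Step 3: Write the general solution.
p = 4 + (6/1)t = 4 + 6t
q = -4 - (7/1)t = -4 - 7t
for any integer t.

p = 4 + 6t, q = -4 - 7t for integer t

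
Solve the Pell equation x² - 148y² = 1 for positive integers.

We seek the smallest positive integers (x, y) with x² - 148y² = 1, i.e., x² = 148y² + 1.
Try successive y values:
y = 1: x² = 148·1² + 1 = 149, not a perfect square
y = 2: x² = 148·2² + 1 = 593, not a perfect square
y = 3: x² = 148·3² + 1 = 1333, not a perfect square
... continuing the search (or via continued fractions) ...
y = 6: x² = 148·6² + 1 = 5329, x = 73 ✓

Verify: 73² - 148·6² = 5329 - 5328 = 1 ✓

x = 73, y = 6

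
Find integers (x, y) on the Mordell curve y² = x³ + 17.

Try small integer x values and check whether x³ + 17 is a perfect square.
x = -2: x³ + 17 = -2³ + 17 = -8 + 17 = 9
Is 9 a perfect square? 3² = 9 ✓
So (x, y) = (-2, 3) is a solution.

x = -2, y = 3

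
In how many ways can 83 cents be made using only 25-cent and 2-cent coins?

We need non-negative integers (x, y) with 25x + 2y = 83.
For each x from 0 to 3, check if (83 - 25x) is a non-negative multiple of 2.
Solutions (x, y): (1,29), (3,4)
Count: 2

2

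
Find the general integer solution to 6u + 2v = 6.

Step 1: Compute gcd(6, 2) = 2.
Since 2 divides 6, solutions exist.

Step 2: Find a particular solution using extended Euclidean algorithm.
We get u₀ = 0, v₀ = 3.
Check: 6*0 + 2*3 = 6 = 6 ✓

Step 3: Write the general solution.
u = 0 + (2/2)t = 0 + 1t
v = 3 - (6/2)t = 3 - 3t
for any integer t.

u = 0 + 1t, v = 3 - 3t for integer t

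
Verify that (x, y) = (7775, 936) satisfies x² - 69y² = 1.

Compute x² = 7775² = 60450625
Compute 69y² = 69·936² = 69·876096 = 60450624
x² - 69y² = 60450625 - 60450624 = 1
Since this equals 1, (7775, 936) is a solution.

Yes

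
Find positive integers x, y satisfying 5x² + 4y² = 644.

Try small values of x and check whether (644 - 5x²)/4 is a perfect square.
x = 10: 5·10² = 500, so 4y² = 644 - 500 = 144, giving y² = 36, y = 6.
Check: 5·10² + 4·6² = 500 + 144 = 644 ✓

x = 10, y = 6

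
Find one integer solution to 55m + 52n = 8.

Step 1: Check solvability.
gcd(55, 52) = 1
Since 1 divides 8, solutions exist.

Step 2: Apply extended Euclidean algorithm to find gcd.
We find integers such that 55*x0 + 52*y0 = 1

Step 3: Scale the particular solution.
Multiply by 8/1 = 8:
m = -136, n = 144

Step 4: Verify.
55*(-136) + 52*(144) = 8 = 8 ✓

m = -136, n = 144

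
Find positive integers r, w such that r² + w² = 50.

Search for r with 50 - r² a perfect square.
r = 1: 50 - 1² = 50 - 1 = 49 = 7² ✓
So r = 1, w = 7.

r = 1, w = 7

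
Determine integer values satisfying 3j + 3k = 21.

Step 1: Check solvability.
gcd(3, 3) = 3
Since 3 divides 21, solutions exist.

Step 2: Apply extended Euclidean algorithm to find gcd.
We find integers such that 3*x0 + 3*y0 = 3

Step 3: Scale the particular solution.
Multiply by 21/3 = 7:
j = 0, k = 7

Step 4: Verify.
3*(0) + 3*(7) = 21 = 21 ✓

j = 0, k = 7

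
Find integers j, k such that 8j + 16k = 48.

Step 1: Check solvability.
gcd(8, 16) = 8
Since 8 divides 48, solutions exist.

Step 2: Apply extended Euclidean algorithm to find gcd.
We find integers such that 8*x0 + 16*y0 = 8

Step 3: Scale the particular solution.
Multiply by 48/8 = 6:
j = 6, k = 0

Step 4: Verify.
8*(6) + 16*(0) = 48 = 48 ✓

j = 6, k = 0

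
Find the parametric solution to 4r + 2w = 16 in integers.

Step 1: Compute gcd(4, 2) = 2.
Since 2 divides 16, solutions exist.

Step 2: Find a particular solution using extended Euclidean algorithm.
We get r₀ = 0, w₀ = 8.
Check: 4*0 + 2*8 = 16 = 16 ✓

Step 3: Write the general solution.
r = 0 + (2/2)t = 0 + 1t
w = 8 - (4/2)t = 8 - 2t
for any integer t.

r = 0 + 1t, w = 8 - 2t for integer t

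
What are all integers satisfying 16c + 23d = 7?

Step 1: Compute gcd(16, 23) = 1.
Since 1 divides 7, solutions exist.

Step 2: Find a particular solution using extended Euclidean algorithm.
We get c₀ = -70, d₀ = 49.
Check: 16*-70 + 23*49 = 7 = 7 ✓

Step 3: Write the general solution.
c = -70 + (23/1)t = -70 + 23t
d = 49 - (16/1)t = 49 - 16t
for any integer t.

c = -70 + 23t, d = 49 - 16t for integer t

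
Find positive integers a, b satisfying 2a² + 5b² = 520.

Try small values of a and check whether (520 - 2a²)/5 is a perfect square.
a = 10: 2·10² = 200, so 5b² = 520 - 200 = 320, giving b² = 64, b = 8.
Check: 2·10² + 5·8² = 200 + 320 = 520 ✓

a = 10, b = 8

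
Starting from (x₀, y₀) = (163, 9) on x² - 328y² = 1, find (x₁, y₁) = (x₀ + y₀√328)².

Solutions to x² - Dy² = 1 are generated by powers of (x₀ + y₀√D).
The next solution satisfies x₁ + y₁√328 = (x₀ + y₀√328)², giving:
x₁ = x₀² + 328y₀² = 163² + 328·9² = 26569 + 26568 = 53137
y₁ = 2x₀y₀ = 2·163·9 = 2934

Verify: 53137² - 328·2934² = 2823540769 - 2823540768 = 1 ✓

x = 53137, y = 2934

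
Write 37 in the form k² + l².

We need to find integers k, l > 0 such that k² + l² = 37.
Trying k = 1: l² = 37 - 1² = 37 - 1 = 36
l = 6
Check: 1² + 6² = 1 + 36 = 37 ✓

37 = 1² + 6²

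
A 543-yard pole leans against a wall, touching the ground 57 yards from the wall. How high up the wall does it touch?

The ladder, wall, and ground form a right triangle with hypotenuse 543 and one leg 57.
By the Pythagorean theorem: h² = 543² - 57² = 294849 - 3249 = 291600
h = √291600 = 540 yards

540 yards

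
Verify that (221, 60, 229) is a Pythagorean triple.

Compute a² + b²:
221² + 60² = 48841 + 3600 = 52441
Compute c²:
229² = 52441
Since 52441 = 52441, it is a Pythagorean triple.

Yes, it is a Pythagorean triple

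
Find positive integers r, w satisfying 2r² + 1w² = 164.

Try small values of r and check whether (164 - 2r²)/1 is a perfect square.
r = 8: 2·8² = 128, so 1w² = 164 - 128 = 36, giving w² = 36, w = 6.
Check: 2·8² + 1·6² = 128 + 36 = 164 ✓

r = 8, w = 6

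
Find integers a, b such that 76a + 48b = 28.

Step 1: Check solvability.
gcd(76, 48) = 4
Since 4 divides 28, solutions exist.

Step 2: Apply extended Euclidean algorithm to find gcd.
We find integers such that 76*x0 + 48*y0 = 4

Step 3: Scale the particular solution.
Multiply by 28/4 = 7:
a = -35, b = 56

Step 4: Verify.
76*(-35) + 48*(56) = 28 = 28 ✓

a = -35, b = 56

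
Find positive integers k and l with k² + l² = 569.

We need to find integers k, l > 0 such that k² + l² = 569.
Trying k = 13: l² = 569 - 13² = 569 - 169 = 400
l = 20
Check: 13² + 20² = 169 + 400 = 569 ✓

569 = 13² + 20²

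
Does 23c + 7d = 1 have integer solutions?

Step 1: Compute gcd(23, 7).
gcd(23, 7) = 1

Step 2: Check divisibility.
Does 1 divide 1? 1 = 1 x 1, so yes.

By the theorem on linear Diophantine equations, 23c + 7d = 1 has integer solutions if and only if gcd(23, 7) divides 1. Since 1 | 1, solutions exist.

Yes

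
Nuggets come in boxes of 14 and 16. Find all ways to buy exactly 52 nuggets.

We need non-negative integers (x, y) with 14x + 16y = 52.
For each x in 0..3, check if 52 - 14x is a non-negative multiple of 16.
No x yields an integer y ≥ 0.

No solution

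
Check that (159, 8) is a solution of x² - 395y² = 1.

Compute x² = 159² = 25281
Compute 395y² = 395·8² = 395·64 = 25280
x² - 395y² = 25281 - 25280 = 1
Since this equals 1, (159, 8) is a solution.

Yes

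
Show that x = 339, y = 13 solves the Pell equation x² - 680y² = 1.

Compute x² = 339² = 114921
Compute 680y² = 680·13² = 680·169 = 114920
x² - 680y² = 114921 - 114920 = 1
Since this equals 1, (339, 13) is a solution.

Yes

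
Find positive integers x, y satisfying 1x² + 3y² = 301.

Try small values of x and check whether (301 - 1x²)/3 is a perfect square.
x = 1: 1·1² = 1, so 3y² = 301 - 1 = 300, giving y² = 100, y = 10.
Check: 1·1² + 3·10² = 1 + 300 = 301 ✓

x = 1, y = 10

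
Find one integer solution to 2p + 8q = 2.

Step 1: Check solvability.
gcd(2, 8) = 2
Since 2 divides 2, solutions exist.

Step 2: Apply extended Euclidean algorithm to find gcd.
We find integers such that 2*x0 + 8*y0 = 2

Step 3: Scale the particular solution.
Multiply by 2/2 = 1:
p = 1, q = 0

Step 4: Verify.
2*(1) + 8*(0) = 2 = 2 ✓

p = 1, q = 0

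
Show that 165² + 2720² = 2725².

Compute a² + b²:
165² + 2720² = 27225 + 7398400 = 7425625
Compute c²:
2725² = 7425625
Since 7425625 = 7425625, it is a Pythagorean triple.

Yes, it is a Pythagorean triple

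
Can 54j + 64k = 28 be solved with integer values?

Step 1: Compute gcd(54, 64).
gcd(54, 64) = 2

Step 2: Check divisibility.
Does 2 divide 28? 28 = 2 x 14, so yes.

By the theorem on linear Diophantine equations, 54j + 64k = 28 has integer solutions if and only if gcd(54, 64) divides 28. Since 2 | 28, solutions exist.

Yes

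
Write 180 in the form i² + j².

We need to find integers i, j > 0 such that i² + j² = 180.
Trying i = 6: j² = 180 - 6² = 180 - 36 = 144
j = 12
Check: 6² + 12² = 36 + 144 = 180 ✓

180 = 6² + 12²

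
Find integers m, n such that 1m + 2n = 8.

Step 1: Check solvability.
gcd(1, 2) = 1
Since 1 divides 8, solutions exist.

Step 2: Apply extended Euclidean algorithm to find gcd.
We find integers such that 1*x0 + 2*y0 = 1

Step 3: Scale the particular solution.
Multiply by 8/1 = 8:
m = 8, n = 0

Step 4: Verify.
1*(8) + 2*(0) = 8 = 8 ✓

m = 8, n = 0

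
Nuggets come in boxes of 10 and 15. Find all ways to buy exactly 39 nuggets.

We need non-negative integers (x, y) with 10x + 15y = 39.
For each x in 0..3, check if 39 - 10x is a non-negative multiple of 15.
No x yields an integer y ≥ 0.

No solution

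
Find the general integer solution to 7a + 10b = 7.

Step 1: Compute gcd(7, 10) = 1.
Since 1 divides 7, solutions exist.

Step 2: Find a particular solution using extended Euclidean algorithm.
We get a₀ = 21, b₀ = -14.
Check: 7*21 + 10*-14 = 7 = 7 ✓

Step 3: Write the general solution.
a = 21 + (10/1)t = 21 + 10t
b = -14 - (7/1)t = -14 - 7t
for any integer t.

a = 21 + 10t, b = -14 - 7t for integer t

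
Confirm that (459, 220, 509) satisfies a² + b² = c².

Compute a² + b² = 459² + 220² = 210681 + 48400 = 259081
Compute c² = 509² = 259081
Since 259081 = 259081, confirmed.

Yes, it is a Pythagorean triple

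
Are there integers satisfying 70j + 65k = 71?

Step 1: Compute gcd(70, 65).
gcd(70, 65) = 5

Step 2: Check divisibility.
Does 5 divide 71? 71 = 5 x 14 + 1, so no.

By the theorem on linear Diophantine equations, 70j + 65k = 71 has integer solutions if and only if gcd(70, 65) divides 71. Since 5 does not divide 71, no solutions exist.

No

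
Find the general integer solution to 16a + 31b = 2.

Step 1: Compute gcd(16, 31) = 1.
Since 1 divides 2, solutions exist.

Step 2: Find a particular solution using extended Euclidean algorithm.
We get a₀ = 4, b₀ = -2.
Check: 16*4 + 31*-2 = 2 = 2 ✓

Step 3: Write the general solution.
a = 4 + (31/1)t = 4 + 31t
b = -2 - (16/1)t = -2 - 16t
for any integer t.

a = 4 + 31t, b = -2 - 16t for integer t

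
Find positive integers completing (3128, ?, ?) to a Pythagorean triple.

We need the other leg and hypotenuse such that 3128² + x² = c².
Take x = 960, c = 3272: 3128² + 960² = 9784384 + 921600 = 10705984 = 3272² ✓
Triple: (3128, 960, 3272)

(3128, 960, 3272)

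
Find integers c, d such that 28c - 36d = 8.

Step 1: Check solvability.
gcd(28, 36) = 4
Since 4 divides 8, solutions exist.

Step 2: Apply extended Euclidean algorithm to find gcd.
We find integers such that 28*x0 + 36*y0 = 4

Step 3: Scale the particular solution.
Multiply by 8/4 = 2:
c = 8, d = 6

Step 4: Verify.
28*(8) - 36*(6) = 8 = 8 ✓

c = 8, d = 6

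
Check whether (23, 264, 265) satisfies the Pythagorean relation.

Compute a² + b²:
23² + 264² = 529 + 69696 = 70225
Compute c²:
265² = 70225
Since 70225 = 70225, it is a Pythagorean triple.

Yes, it is a Pythagorean triple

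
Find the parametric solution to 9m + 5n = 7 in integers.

Step 1: Compute gcd(9, 5) = 1.
Since 1 divides 7, solutions exist.

Step 2: Find a particular solution using extended Euclidean algorithm.
We get m₀ = -7, n₀ = 14.
Check: 9*-7 + 5*14 = 7 = 7 ✓

Step 3: Write the general solution.
m = -7 + (5/1)t = -7 + 5t
n = 14 - (9/1)t = 14 - 9t
for any integer t.

m = -7 + 5t, n = 14 - 9t for integer t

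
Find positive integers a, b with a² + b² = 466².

We need a² + b² = 466² = 217156.
Trying: 210² + 416² = 44100 + 173056 = 217156 ✓

(210, 416, 466)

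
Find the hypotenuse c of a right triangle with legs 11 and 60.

c² = a² + b² = 11² + 60² = 121 + 3600 = 3721
c = 61

61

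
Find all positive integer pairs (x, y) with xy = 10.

The positive divisors of 10 are: 1, 2, 5, 10.
Each divisor d gives the pair (d, 10/d):
(1, 10), (2, 5), (5, 2), (10, 1)

(1, 10), (2, 5), (5, 2), (10, 1)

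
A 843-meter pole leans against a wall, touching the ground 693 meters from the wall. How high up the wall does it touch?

The ladder, wall, and ground form a right triangle with hypotenuse 843 and one leg 693.
By the Pythagorean theorem: h² = 843² - 693² = 710649 - 480249 = 230400
h = √230400 = 480 meters

480 meters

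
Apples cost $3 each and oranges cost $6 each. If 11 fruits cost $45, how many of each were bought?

Let a = apples, o = oranges.
a + o = 11
3a + 6o = 45
Substitute o = 11 - a:
3a + 6(11 - a) = 45
(3 - 6)a = 45 - 66
-3a = -21
a = 7, o = 11 - 7 = 4

Apples: 7, Oranges: 4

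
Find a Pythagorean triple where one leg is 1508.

We need the other leg and hypotenuse such that 1508² + x² = c².
Take x = 165, c = 1517: 1508² + 165² = 2274064 + 27225 = 2301289 = 1517² ✓
Triple: (165, 1508, 1517)

(165, 1508, 1517)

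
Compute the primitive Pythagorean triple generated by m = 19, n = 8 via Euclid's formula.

a = m² - n² = 19² - 8² = 361 - 64 = 297
b = 2mn = 2·19·8 = 304
c = m² + n² = 361 + 64 = 425
Verify: 297² + 304² = 88209 + 92416 = 180625 = 425² ✓

(297, 304, 425)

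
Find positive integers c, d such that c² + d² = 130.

Search for c with 130 - c² a perfect square.
c = 3: 130 - 3² = 130 - 9 = 121 = 11² ✓
So c = 3, d = 11.

c = 3, d = 11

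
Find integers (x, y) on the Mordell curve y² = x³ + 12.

Try small integer x values and check whether x³ + 12 is a perfect square.
x = 13: x³ + 12 = 13³ + 12 = 2197 + 12 = 2209
Is 2209 a perfect square? 47² = 2209 ✓
So (x, y) = (13, 47) is a solution.

x = 13, y = 47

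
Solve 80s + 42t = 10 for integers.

Step 1: Check solvability.
gcd(80, 42) = 2
Since 2 divides 10, solutions exist.

Step 2: Apply extended Euclidean algorithm to find gcd.
We find integers such that 80*x0 + 42*y0 = 2

Step 3: Scale the particular solution.
Multiply by 10/2 = 5:
s = 50, t = -95

Step 4: Verify.
80*(50) + 42*(-95) = 10 = 10 ✓

s = 50, t = -95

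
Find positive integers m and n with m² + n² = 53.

We need to find integers m, n > 0 such that m² + n² = 53.
Trying m = 2: n² = 53 - 2² = 53 - 4 = 49
n = 7
Check: 2² + 7² = 4 + 49 = 53 ✓

53 = 2² + 7²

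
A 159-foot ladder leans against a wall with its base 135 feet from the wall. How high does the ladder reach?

The ladder, wall, and ground form a right triangle with hypotenuse 159 and one leg 135.
By the Pythagorean theorem: h² = 159² - 135² = 25281 - 18225 = 7056
h = √7056 = 84 feet

84 feet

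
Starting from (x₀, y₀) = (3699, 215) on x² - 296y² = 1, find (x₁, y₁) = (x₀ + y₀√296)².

Solutions to x² - Dy² = 1 are generated by powers of (x₀ + y₀√D).
The next solution satisfies x₁ + y₁√296 = (x₀ + y₀√296)², giving:
x₁ = x₀² + 296y₀² = 3699² + 296·215² = 13682601 + 13682600 = 27365201
y₁ = 2x₀y₀ = 2·3699·215 = 1590570

Verify: 27365201² - 296·1590570² = 748854225770401 - 748854225770400 = 1 ✓

x = 27365201, y = 1590570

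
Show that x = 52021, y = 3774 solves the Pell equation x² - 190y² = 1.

Compute x² = 52021² = 2706184441
Compute 190y² = 190·3774² = 190·14243076 = 2706184440
x² - 190y² = 2706184441 - 2706184440 = 1
Since this equals 1, (52021, 3774) is a solution.

Yes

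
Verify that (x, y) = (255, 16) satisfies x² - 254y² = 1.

Compute x² = 255² = 65025
Compute 254y² = 254·16² = 254·256 = 65024
x² - 254y² = 65025 - 65024 = 1
Since this equals 1, (255, 16) is a solution.

Yes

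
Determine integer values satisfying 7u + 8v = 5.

Step 1: Check solvability.
gcd(7, 8) = 1
Since 1 divides 5, solutions exist.

Step 2: Apply extended Euclidean algorithm to find gcd.
We find integers such that 7*x0 + 8*y0 = 1

Step 3: Scale the particular solution.
Multiply by 5/1 = 5:
u = -5, v = 5

Step 4: Verify.
7*(-5) + 8*(5) = 5 = 5 ✓

u = -5, v = 5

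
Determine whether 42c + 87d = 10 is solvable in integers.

Step 1: Compute gcd(42, 87).
gcd(42, 87) = 3

Step 2: Check divisibility.
Does 3 divide 10? 10 = 3 x 3 + 1, so no.

By the theorem on linear Diophantine equations, 42c + 87d = 10 has integer solutions if and only if gcd(42, 87) divides 10. Since 3 does not divide 10, no solutions exist.

No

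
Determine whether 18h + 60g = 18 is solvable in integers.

Step 1: Compute gcd(18, 60).
gcd(18, 60) = 6

Step 2: Check divisibility.
Does 6 divide 18? 18 = 6 x 3, so yes.

By the theorem on linear Diophantine equations, 18h + 60g = 18 has integer solutions if and only if gcd(18, 60) divides 18. Since 6 | 18, solutions exist.

Yes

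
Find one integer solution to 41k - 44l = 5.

Step 1: Check solvability.
gcd(41, 44) = 1
Since 1 divides 5, solutions exist.

Step 2: Apply extended Euclidean algorithm to find gcd.
We find integers such that 41*x0 + 44*y0 = 1

Step 3: Scale the particular solution.
Multiply by 5/1 = 5:
k = -75, l = -70

Step 4: Verify.
41*(-75) - 44*(-70) = 5 = 5 ✓

k = -75, l = -70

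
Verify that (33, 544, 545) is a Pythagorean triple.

Compute a² + b² = 33² + 544² = 1089 + 295936 = 297025
Compute c² = 545² = 297025
Since 297025 = 297025, confirmed.

Yes, it is a Pythagorean triple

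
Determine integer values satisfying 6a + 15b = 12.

Step 1: Check solvability.
gcd(6, 15) = 3
Since 3 divides 12, solutions exist.

Step 2: Apply extended Euclidean algorithm to find gcd.
We find integers such that 6*x0 + 15*y0 = 3

Step 3: Scale the particular solution.
Multiply by 12/3 = 4:
a = -8, b = 4

Step 4: Verify.
6*(-8) + 15*(4) = 12 = 12 ✓

a = -8, b = 4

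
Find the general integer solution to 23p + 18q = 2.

Step 1: Compute gcd(23, 18) = 1.
Since 1 divides 2, solutions exist.

Step 2: Find a particular solution using extended Euclidean algorithm.
We get p₀ = -14, q₀ = 18.
Check: 23*-14 + 18*18 = 2 = 2 ✓

Step 3: Write the general solution.
p = -14 + (18/1)t = -14 + 18t
q = 18 - (23/1)t = 18 - 23t
for any integer t.

p = -14 + 18t, q = 18 - 23t for integer t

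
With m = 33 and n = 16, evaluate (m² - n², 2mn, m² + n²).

a = m² - n² = 1089 - 256 = 833
b = 2mn = 2·33·16 = 1056
c = m² + n² = 1089 + 256 = 1345
Verify: 833² + 1056² = 693889 + 1115136 = 1809025 = 1345² ✓

(833, 1056, 1345)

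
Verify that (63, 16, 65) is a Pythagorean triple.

Compute a² + b² = 63² + 16² = 3969 + 256 = 4225
Compute c² = 65² = 4225
Since 4225 = 4225, confirmed.

Yes, it is a Pythagorean triple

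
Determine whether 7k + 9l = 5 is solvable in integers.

Step 1: Compute gcd(7, 9).
gcd(7, 9) = 1

Step 2: Check divisibility.
Does 1 divide 5? 5 = 1 x 5, so yes.

By the theorem on linear Diophantine equations, 7k + 9l = 5 has integer solutions if and only if gcd(7, 9) divides 5. Since 1 | 5, solutions exist.

Yes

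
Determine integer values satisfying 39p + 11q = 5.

Step 1: Check solvability.
gcd(39, 11) = 1
Since 1 divides 5, solutions exist.

Step 2: Apply extended Euclidean algorithm to find gcd.
We find integers such that 39*x0 + 11*y0 = 1

Step 3: Scale the particular solution.
Multiply by 5/1 = 5:
p = 10, q = -35

Step 4: Verify.
39*(10) + 11*(-35) = 5 = 5 ✓

p = 10, q = -35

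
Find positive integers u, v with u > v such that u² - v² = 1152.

Factor: u² - v² = (u+v)(u-v) = 1152.
We need two factors of 1152 with the same parity.
Use u+v = 576 and u-v = 2 (product 576·2 = 1152).
Adding: 2u = 578, so u = 289.
Subtracting: 2v = 574, so v = 287.
Check: 289² - 287² = 83521 - 82369 = 1152 ✓

u = 289, v = 287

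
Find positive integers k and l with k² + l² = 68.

We need to find integers k, l > 0 such that k² + l² = 68.
Trying k = 2: l² = 68 - 2² = 68 - 4 = 64
l = 8
Check: 2² + 8² = 4 + 64 = 68 ✓

68 = 2² + 8²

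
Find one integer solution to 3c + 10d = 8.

Step 1: Check solvability.
gcd(3, 10) = 1
Since 1 divides 8, solutions exist.

Step 2: Apply extended Euclidean algorithm to find gcd.
We find integers such that 3*x0 + 10*y0 = 1

Step 3: Scale the particular solution.
Multiply by 8/1 = 8:
c = -24, d = 8

Step 4: Verify.
3*(-24) + 10*(8) = 8 = 8 ✓

c = -24, d = 8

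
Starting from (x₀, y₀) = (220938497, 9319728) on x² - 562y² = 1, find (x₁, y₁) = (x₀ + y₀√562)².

Solutions to x² - Dy² = 1 are generated by powers of (x₀ + y₀√D).
The next solution satisfies x₁ + y₁√562 = (x₀ + y₀√562)², giving:
x₁ = x₀² + 562y₀² = 220938497² + 562·9319728² = 48813819456619009 + 48813819456619008 = 97627638913238017
y₁ = 2x₀y₀ = 2·220938497·9319728 = 4118173393537632

Verify: 97627638913238017² - 562·4118173393537632² = 9531155879773585897031367694092289 - 9531155879773585897031367694092288 = 1 ✓

x = 97627638913238017, y = 4118173393537632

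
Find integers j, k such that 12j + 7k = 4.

Step 1: Check solvability.
gcd(12, 7) = 1
Since 1 divides 4, solutions exist.

Step 2: Apply extended Euclidean algorithm to find gcd.
We find integers such that 12*x0 + 7*y0 = 1

Step 3: Scale the particular solution.
Multiply by 4/1 = 4:
j = 12, k = -20

Step 4: Verify.
12*(12) + 7*(-20) = 4 = 4 ✓

j = 12, k = -20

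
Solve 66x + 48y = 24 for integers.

Step 1: Check solvability.
gcd(66, 48) = 6
Since 6 divides 24, solutions exist.

Step 2: Apply extended Euclidean algorithm to find gcd.
We find integers such that 66*x0 + 48*y0 = 6

Step 3: Scale the particular solution.
Multiply by 24/6 = 4:
x = 12, y = -16

Step 4: Verify.
66*(12) + 48*(-16) = 24 = 24 ✓

x = 12, y = -16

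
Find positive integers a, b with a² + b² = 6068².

We need a² + b² = 6068² = 36820624.
Trying: 660² + 6032² = 435600 + 36385024 = 36820624 ✓

(660, 6032, 6068)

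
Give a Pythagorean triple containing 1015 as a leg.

We need the other leg and hypotenuse such that 1015² + x² = c².
Take x = 192, c = 1033: 1015² + 192² = 1030225 + 36864 = 1067089 = 1033² ✓
Triple: (1015, 192, 1033)

(1015, 192, 1033)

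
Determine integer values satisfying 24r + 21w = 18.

Step 1: Check solvability.
gcd(24, 21) = 3
Since 3 divides 18, solutions exist.

Step 2: Apply extended Euclidean algorithm to find gcd.
We find integers such that 24*x0 + 21*y0 = 3

Step 3: Scale the particular solution.
Multiply by 18/3 = 6:
r = 6, w = -6

Step 4: Verify.
24*(6) + 21*(-6) = 18 = 18 ✓

r = 6, w = -6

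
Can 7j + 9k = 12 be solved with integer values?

Step 1: Compute gcd(7, 9).
gcd(7, 9) = 1

Step 2: Check divisibility.
Does 1 divide 12? 12 = 1 x 12, so yes.

By the theorem on linear Diophantine equations, 7j + 9k = 12 has integer solutions if and only if gcd(7, 9) divides 12. Since 1 | 12, solutions exist.

Yes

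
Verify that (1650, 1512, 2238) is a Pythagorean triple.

Compute a² + b²:
1650² + 1512² = 2722500 + 2286144 = 5008644
Compute c²:
2238² = 5008644
Since 5008644 = 5008644, it is a Pythagorean triple.

Yes, it is a Pythagorean triple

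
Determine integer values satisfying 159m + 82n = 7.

Step 1: Check solvability.
gcd(159, 82) = 1
Since 1 divides 7, solutions exist.

Step 2: Apply extended Euclidean algorithm to find gcd.
We find integers such that 159*x0 + 82*y0 = 1

Step 3: Scale the particular solution.
Multiply by 7/1 = 7:
m = -231, n = 448

Step 4: Verify.
159*(-231) + 82*(448) = 7 = 7 ✓

m = -231, n = 448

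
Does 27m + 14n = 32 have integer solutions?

Step 1: Compute gcd(27, 14).
gcd(27, 14) = 1

Step 2: Check divisibility.
Does 1 divide 32? 32 = 1 x 32, so yes.

By the theorem on linear Diophantine equations, 27m + 14n = 32 has integer solutions if and only if gcd(27, 14) divides 32. Since 1 | 32, solutions exist.

Yes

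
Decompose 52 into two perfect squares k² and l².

We need to find integers k, l > 0 such that k² + l² = 52.
Trying k = 4: l² = 52 - 4² = 52 - 16 = 36
l = 6
Check: 4² + 6² = 16 + 36 = 52 ✓

52 = 4² + 6²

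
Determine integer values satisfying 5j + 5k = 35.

Step 1: Check solvability.
gcd(5, 5) = 5
Since 5 divides 35, solutions exist.

Step 2: Apply extended Euclidean algorithm to find gcd.
We find integers such that 5*x0 + 5*y0 = 5

Step 3: Scale the particular solution.
Multiply by 35/5 = 7:
j = 0, k = 7

Step 4: Verify.
5*(0) + 5*(7) = 35 = 35 ✓

j = 0, k = 7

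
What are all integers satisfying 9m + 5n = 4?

Step 1: Compute gcd(9, 5) = 1.
Since 1 divides 4, solutions exist.

Step 2: Find a particular solution using extended Euclidean algorithm.
We get m₀ = -4, n₀ = 8.
Check: 9*-4 + 5*8 = 4 = 4 ✓

Step 3: Write the general solution.
m = -4 + (5/1)t = -4 + 5t
n = 8 - (9/1)t = 8 - 9t
for any integer t.

m = -4 + 5t, n = 8 - 9t for integer t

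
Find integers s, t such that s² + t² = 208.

We need to find integers s, t > 0 such that s² + t² = 208.
Trying s = 8: t² = 208 - 8² = 208 - 64 = 144
t = 12
Check: 8² + 12² = 64 + 144 = 208 ✓

208 = 8² + 12²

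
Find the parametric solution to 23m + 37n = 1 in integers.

Step 1: Compute gcd(23, 37) = 1.
Since 1 divides 1, solutions exist.

Step 2: Find a particular solution using extended Euclidean algorithm.
We get m₀ = -8, n₀ = 5.
Check: 23*-8 + 37*5 = 1 = 1 ✓

Step 3: Write the general solution.
m = -8 + (37/1)t = -8 + 37t
n = 5 - (23/1)t = 5 - 23t
for any integer t.

m = -8 + 37t, n = 5 - 23t for integer t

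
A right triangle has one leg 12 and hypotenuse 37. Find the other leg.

a² = c² - b² = 1369 - 144 = 1225
a = 35

35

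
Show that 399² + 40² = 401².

Compute a² + b² = 399² + 40² = 159201 + 1600 = 160801
Compute c² = 401² = 160801
Since 160801 = 160801, confirmed.

Yes, it is a Pythagorean triple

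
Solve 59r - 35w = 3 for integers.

Step 1: Check solvability.
gcd(59, 35) = 1
Since 1 divides 3, solutions exist.

Step 2: Apply extended Euclidean algorithm to find gcd.
We find integers such that 59*x0 + 35*y0 = 1

Step 3: Scale the particular solution.
Multiply by 3/1 = 3:
r = -48, w = -81

Step 4: Verify.
59*(-48) - 35*(-81) = 3 = 3 ✓

r = -48, w = -81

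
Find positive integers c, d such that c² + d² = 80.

Search for c with 80 - c² a perfect square.
c = 4: 80 - 4² = 80 - 16 = 64 = 8² ✓
So c = 4, d = 8.

c = 4, d = 8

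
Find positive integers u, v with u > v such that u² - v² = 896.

Factor: u² - v² = (u+v)(u-v) = 896.
We need two factors of 896 with the same parity.
Use u+v = 448 and u-v = 2 (product 448·2 = 896).
Adding: 2u = 450, so u = 225.
Subtracting: 2v = 446, so v = 223.
Check: 225² - 223² = 50625 - 49729 = 896 ✓

u = 225, v = 223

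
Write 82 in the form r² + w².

We need to find integers r, w > 0 such that r² + w² = 82.
Trying r = 1: w² = 82 - 1² = 82 - 1 = 81
w = 9
Check: 1² + 9² = 1 + 81 = 82 ✓

82 = 1² + 9²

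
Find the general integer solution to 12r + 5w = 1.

Step 1: Compute gcd(12, 5) = 1.
Since 1 divides 1, solutions exist.

Step 2: Find a particular solution using extended Euclidean algorithm.
We get r₀ = -2, w₀ = 5.
Check: 12*-2 + 5*5 = 1 = 1 ✓

Step 3: Write the general solution.
r = -2 + (5/1)t = -2 + 5t
w = 5 - (12/1)t = 5 - 12t
for any integer t.

r = -2 + 5t, w = 5 - 12t for integer t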